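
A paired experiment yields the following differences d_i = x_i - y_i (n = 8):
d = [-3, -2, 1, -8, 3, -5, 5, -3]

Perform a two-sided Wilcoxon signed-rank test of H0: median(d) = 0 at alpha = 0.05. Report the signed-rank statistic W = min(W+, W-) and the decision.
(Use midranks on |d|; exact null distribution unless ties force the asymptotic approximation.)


Step 1: Drop any zero differences (none here) and take |d_i|.
|d| = [3, 2, 1, 8, 3, 5, 5, 3]
Step 2: Midrank |d_i| (ties get averaged ranks).
ranks: |3|->4, |2|->2, |1|->1, |8|->8, |3|->4, |5|->6.5, |5|->6.5, |3|->4
Step 3: Attach original signs; sum ranks with positive sign and with negative sign.
W+ = 1 + 4 + 6.5 = 11.5
W- = 4 + 2 + 8 + 6.5 + 4 = 24.5
(Check: W+ + W- = 36 should equal n(n+1)/2 = 36.)
Step 4: Test statistic W = min(W+, W-) = 11.5.
Step 5: Ties in |d|, so use the tie-corrected normal approximation.
        E[W] = n(n+1)/4 = 8*9/4 = 18.
        Tie groups: |d|=3 (t=3), |d|=5 (t=2); sum(t^3 - t) = 30.
        Var[W] = n(n+1)(2n+1)/24 - sum(t^3-t)/48 = 1224/24 - 30/48 = 50.375.
        z = (W - E[W]) / sqrt(Var[W]) = (11.5 - 18) / 7.0975 = -0.9158.
        Two-sided p = 2*Phi(z) = 0.359766.
Step 6: alpha = 0.05. fail to reject H0.

W+ = 11.5, W- = 24.5, W = min = 11.5, p = 0.359766, fail to reject H0.


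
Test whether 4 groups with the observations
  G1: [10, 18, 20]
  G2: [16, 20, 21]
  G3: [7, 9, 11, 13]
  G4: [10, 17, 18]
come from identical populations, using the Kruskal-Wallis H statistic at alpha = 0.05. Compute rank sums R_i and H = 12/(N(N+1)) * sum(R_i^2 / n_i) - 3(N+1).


Step 1: Combine all N = 13 observations and assign midranks.
sorted (value, group, rank): (7,G3,1), (9,G3,2), (10,G1,3.5), (10,G4,3.5), (11,G3,5), (13,G3,6), (16,G2,7), (17,G4,8), (18,G1,9.5), (18,G4,9.5), (20,G1,11.5), (20,G2,11.5), (21,G2,13)
Step 2: Sum ranks within each group.
R_1 = 24.5 (n_1 = 3)
R_2 = 31.5 (n_2 = 3)
R_3 = 14 (n_3 = 4)
R_4 = 21 (n_4 = 3)
Step 3: H = 12/(N(N+1)) * sum(R_i^2/n_i) - 3(N+1)
     = 12/(13*14) * (24.5^2/3 + 31.5^2/3 + 14^2/4 + 21^2/3) - 3*14
     = 0.065934 * 726.833 - 42
     = 5.923077.
Step 4: Ties present; correction factor C = 1 - 18/(13^3 - 13) = 0.991758. Corrected H = 5.923077 / 0.991758 = 5.972299.
Step 5: Under H0, H ~ chi^2(3); p-value = 0.112966.
Step 6: alpha = 0.05. fail to reject H0.

H = 5.9723, df = 3, p = 0.112966, fail to reject H0.


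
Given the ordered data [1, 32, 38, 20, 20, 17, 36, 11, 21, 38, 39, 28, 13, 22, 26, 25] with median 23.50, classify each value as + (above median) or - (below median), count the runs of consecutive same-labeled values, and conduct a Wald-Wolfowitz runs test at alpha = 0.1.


Step 1: Compute median = 23.50; label A = above, B = below.
Labels in order: BAABBBABBAAABBAA  (n_A = 8, n_B = 8)
Step 2: Count runs R = 8.
Step 3: Under H0 (random ordering), E[R] = 2*n_A*n_B/(n_A+n_B) + 1 = 2*8*8/16 + 1 = 9.0000.
        Var[R] = 2*n_A*n_B*(2*n_A*n_B - n_A - n_B) / ((n_A+n_B)^2 * (n_A+n_B-1)) = 14336/3840 = 3.7333.
        SD[R] = 1.9322.
Step 4: Continuity-corrected z = (R + 0.5 - E[R]) / SD[R] = (8 + 0.5 - 9.0000) / 1.9322 = -0.2588.
Step 5: Two-sided p-value via normal approximation = 2*(1 - Phi(|z|)) = 0.795809.
Step 6: alpha = 0.1. fail to reject H0.

R = 8, z = -0.2588, p = 0.795809, fail to reject H0.


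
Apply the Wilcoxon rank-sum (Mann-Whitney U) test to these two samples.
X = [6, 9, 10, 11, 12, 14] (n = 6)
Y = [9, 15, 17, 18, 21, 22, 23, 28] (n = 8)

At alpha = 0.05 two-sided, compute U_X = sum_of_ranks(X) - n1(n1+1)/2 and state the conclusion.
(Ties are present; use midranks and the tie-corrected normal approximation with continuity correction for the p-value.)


Step 1: Combine and sort all 14 observations; assign midranks.
sorted (value, group): (6,X), (9,X), (9,Y), (10,X), (11,X), (12,X), (14,X), (15,Y), (17,Y), (18,Y), (21,Y), (22,Y), (23,Y), (28,Y)
ranks: 6->1, 9->2.5, 9->2.5, 10->4, 11->5, 12->6, 14->7, 15->8, 17->9, 18->10, 21->11, 22->12, 23->13, 28->14
Step 2: Rank sum for X: R1 = 1 + 2.5 + 4 + 5 + 6 + 7 = 25.5.
Step 3: U_X = R1 - n1(n1+1)/2 = 25.5 - 6*7/2 = 25.5 - 21 = 4.5.
       U_Y = n1*n2 - U_X = 48 - 4.5 = 43.5.
Step 4: Ties are present, so use the tie-corrected normal approximation (with continuity correction) for the p-value.
Step 5: p-value = 0.014065; compare to alpha = 0.05. reject H0.

U_X = 4.5, p = 0.014065, reject H0 at alpha = 0.05.


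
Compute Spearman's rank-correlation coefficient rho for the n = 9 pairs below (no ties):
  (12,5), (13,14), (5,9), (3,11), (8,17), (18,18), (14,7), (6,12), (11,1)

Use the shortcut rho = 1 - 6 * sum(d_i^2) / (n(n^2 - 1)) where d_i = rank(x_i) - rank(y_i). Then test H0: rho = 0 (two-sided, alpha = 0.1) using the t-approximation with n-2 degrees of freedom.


Step 1: Rank x and y separately (midranks; no ties here).
rank(x): 12->6, 13->7, 5->2, 3->1, 8->4, 18->9, 14->8, 6->3, 11->5
rank(y): 5->2, 14->7, 9->4, 11->5, 17->8, 18->9, 7->3, 12->6, 1->1
Step 2: d_i = R_x(i) - R_y(i); compute d_i^2.
  (6-2)^2=16, (7-7)^2=0, (2-4)^2=4, (1-5)^2=16, (4-8)^2=16, (9-9)^2=0, (8-3)^2=25, (3-6)^2=9, (5-1)^2=16
sum(d^2) = 102.
Step 3: rho = 1 - 6*102 / (9*(9^2 - 1)) = 1 - 612/720 = 0.150000.
Step 4: Under H0, t = rho * sqrt((n-2)/(1-rho^2)) = 0.4014 ~ t(7).
Step 5: Two-sided p-value from the t-distribution with 7 df = 0.700094.
Step 6: alpha = 0.1. fail to reject H0.

rho = 0.1500, p = 0.700094, fail to reject H0 at alpha = 0.1.


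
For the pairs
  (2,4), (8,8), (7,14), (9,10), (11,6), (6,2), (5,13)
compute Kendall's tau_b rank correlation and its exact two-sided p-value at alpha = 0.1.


Step 1: Enumerate the 21 unordered pairs (i,j) with i<j and classify each by sign(x_j-x_i) * sign(y_j-y_i).
  (1,2):dx=+6,dy=+4->C; (1,3):dx=+5,dy=+10->C; (1,4):dx=+7,dy=+6->C; (1,5):dx=+9,dy=+2->C
  (1,6):dx=+4,dy=-2->D; (1,7):dx=+3,dy=+9->C; (2,3):dx=-1,dy=+6->D; (2,4):dx=+1,dy=+2->C
  (2,5):dx=+3,dy=-2->D; (2,6):dx=-2,dy=-6->C; (2,7):dx=-3,dy=+5->D; (3,4):dx=+2,dy=-4->D
  (3,5):dx=+4,dy=-8->D; (3,6):dx=-1,dy=-12->C; (3,7):dx=-2,dy=-1->C; (4,5):dx=+2,dy=-4->D
  (4,6):dx=-3,dy=-8->C; (4,7):dx=-4,dy=+3->D; (5,6):dx=-5,dy=-4->C; (5,7):dx=-6,dy=+7->D
  (6,7):dx=-1,dy=+11->D
Step 2: C = 11, D = 10, total pairs = 21.
Step 3: tau = (C - D)/(n(n-1)/2) = (11 - 10)/21 = 0.047619.
Step 4: Exact two-sided p-value (enumerate n! = 5040 permutations of y under H0): p = 1.000000.
Step 5: alpha = 0.1. fail to reject H0.

tau_b = 0.0476 (C=11, D=10), p = 1.000000, fail to reject H0.


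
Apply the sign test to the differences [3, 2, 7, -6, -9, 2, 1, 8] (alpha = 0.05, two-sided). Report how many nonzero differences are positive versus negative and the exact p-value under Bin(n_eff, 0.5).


Step 1: Discard zero differences. Original n = 8; n_eff = number of nonzero differences = 8.
Nonzero differences (with sign): +3, +2, +7, -6, -9, +2, +1, +8
Step 2: Count signs: positive = 6, negative = 2.
Step 3: Under H0: P(positive) = 0.5, so the number of positives S ~ Bin(8, 0.5).
Step 4: Two-sided exact p-value = sum of Bin(8,0.5) probabilities at or below the observed probability = 0.289062.
Step 5: alpha = 0.05. fail to reject H0.

n_eff = 8, pos = 6, neg = 2, p = 0.289062, fail to reject H0.


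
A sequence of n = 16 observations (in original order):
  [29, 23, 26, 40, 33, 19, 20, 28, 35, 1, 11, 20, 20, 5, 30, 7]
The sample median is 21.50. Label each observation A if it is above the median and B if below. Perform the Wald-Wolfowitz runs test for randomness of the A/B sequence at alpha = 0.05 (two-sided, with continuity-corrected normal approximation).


Step 1: Compute median = 21.50; label A = above, B = below.
Labels in order: AAAAABBAABBBBBAB  (n_A = 8, n_B = 8)
Step 2: Count runs R = 6.
Step 3: Under H0 (random ordering), E[R] = 2*n_A*n_B/(n_A+n_B) + 1 = 2*8*8/16 + 1 = 9.0000.
        Var[R] = 2*n_A*n_B*(2*n_A*n_B - n_A - n_B) / ((n_A+n_B)^2 * (n_A+n_B-1)) = 14336/3840 = 3.7333.
        SD[R] = 1.9322.
Step 4: Continuity-corrected z = (R + 0.5 - E[R]) / SD[R] = (6 + 0.5 - 9.0000) / 1.9322 = -1.2939.
Step 5: Two-sided p-value via normal approximation = 2*(1 - Phi(|z|)) = 0.195709.
Step 6: alpha = 0.05. fail to reject H0.

R = 6, z = -1.2939, p = 0.195709, fail to reject H0.


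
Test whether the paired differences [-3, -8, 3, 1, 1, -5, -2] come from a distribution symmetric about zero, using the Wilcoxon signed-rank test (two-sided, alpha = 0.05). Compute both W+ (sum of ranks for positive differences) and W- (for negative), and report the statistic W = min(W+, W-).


Step 1: Drop any zero differences (none here) and take |d_i|.
|d| = [3, 8, 3, 1, 1, 5, 2]
Step 2: Midrank |d_i| (ties get averaged ranks).
ranks: |3|->4.5, |8|->7, |3|->4.5, |1|->1.5, |1|->1.5, |5|->6, |2|->3
Step 3: Attach original signs; sum ranks with positive sign and with negative sign.
W+ = 4.5 + 1.5 + 1.5 = 7.5
W- = 4.5 + 7 + 6 + 3 = 20.5
(Check: W+ + W- = 28 should equal n(n+1)/2 = 28.)
Step 4: Test statistic W = min(W+, W-) = 7.5.
Step 5: Ties in |d|, so use the tie-corrected normal approximation.
        E[W] = n(n+1)/4 = 7*8/4 = 14.
        Tie groups: |d|=1 (t=2), |d|=3 (t=2); sum(t^3 - t) = 12.
        Var[W] = n(n+1)(2n+1)/24 - sum(t^3-t)/48 = 840/24 - 12/48 = 34.75.
        z = (W - E[W]) / sqrt(Var[W]) = (7.5 - 14) / 5.8949 = -1.1026.
        Two-sided p = 2*Phi(z) = 0.270181.
Step 6: alpha = 0.05. fail to reject H0.

W+ = 7.5, W- = 20.5, W = min = 7.5, p = 0.270181, fail to reject H0.


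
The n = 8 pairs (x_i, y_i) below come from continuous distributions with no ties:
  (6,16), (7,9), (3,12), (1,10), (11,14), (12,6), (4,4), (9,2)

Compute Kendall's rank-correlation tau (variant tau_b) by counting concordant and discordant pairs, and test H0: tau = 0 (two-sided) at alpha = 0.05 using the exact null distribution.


Step 1: Enumerate the 28 unordered pairs (i,j) with i<j and classify each by sign(x_j-x_i) * sign(y_j-y_i).
  (1,2):dx=+1,dy=-7->D; (1,3):dx=-3,dy=-4->C; (1,4):dx=-5,dy=-6->C; (1,5):dx=+5,dy=-2->D
  (1,6):dx=+6,dy=-10->D; (1,7):dx=-2,dy=-12->C; (1,8):dx=+3,dy=-14->D; (2,3):dx=-4,dy=+3->D
  (2,4):dx=-6,dy=+1->D; (2,5):dx=+4,dy=+5->C; (2,6):dx=+5,dy=-3->D; (2,7):dx=-3,dy=-5->C
  (2,8):dx=+2,dy=-7->D; (3,4):dx=-2,dy=-2->C; (3,5):dx=+8,dy=+2->C; (3,6):dx=+9,dy=-6->D
  (3,7):dx=+1,dy=-8->D; (3,8):dx=+6,dy=-10->D; (4,5):dx=+10,dy=+4->C; (4,6):dx=+11,dy=-4->D
  (4,7):dx=+3,dy=-6->D; (4,8):dx=+8,dy=-8->D; (5,6):dx=+1,dy=-8->D; (5,7):dx=-7,dy=-10->C
  (5,8):dx=-2,dy=-12->C; (6,7):dx=-8,dy=-2->C; (6,8):dx=-3,dy=-4->C; (7,8):dx=+5,dy=-2->D
Step 2: C = 12, D = 16, total pairs = 28.
Step 3: tau = (C - D)/(n(n-1)/2) = (12 - 16)/28 = -0.142857.
Step 4: Exact two-sided p-value (enumerate n! = 40320 permutations of y under H0): p = 0.719544.
Step 5: alpha = 0.05. fail to reject H0.

tau_b = -0.1429 (C=12, D=16), p = 0.719544, fail to reject H0.


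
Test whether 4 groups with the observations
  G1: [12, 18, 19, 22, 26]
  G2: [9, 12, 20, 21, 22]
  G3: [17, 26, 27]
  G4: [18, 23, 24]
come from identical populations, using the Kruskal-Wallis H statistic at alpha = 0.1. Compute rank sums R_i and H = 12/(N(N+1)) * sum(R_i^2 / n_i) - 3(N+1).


Step 1: Combine all N = 16 observations and assign midranks.
sorted (value, group, rank): (9,G2,1), (12,G1,2.5), (12,G2,2.5), (17,G3,4), (18,G1,5.5), (18,G4,5.5), (19,G1,7), (20,G2,8), (21,G2,9), (22,G1,10.5), (22,G2,10.5), (23,G4,12), (24,G4,13), (26,G1,14.5), (26,G3,14.5), (27,G3,16)
Step 2: Sum ranks within each group.
R_1 = 40 (n_1 = 5)
R_2 = 31 (n_2 = 5)
R_3 = 34.5 (n_3 = 3)
R_4 = 30.5 (n_4 = 3)
Step 3: H = 12/(N(N+1)) * sum(R_i^2/n_i) - 3(N+1)
     = 12/(16*17) * (40^2/5 + 31^2/5 + 34.5^2/3 + 30.5^2/3) - 3*17
     = 0.044118 * 1219.03 - 51
     = 2.780882.
Step 4: Ties present; correction factor C = 1 - 24/(16^3 - 16) = 0.994118. Corrected H = 2.780882 / 0.994118 = 2.797337.
Step 5: Under H0, H ~ chi^2(3); p-value = 0.423938.
Step 6: alpha = 0.1. fail to reject H0.

H = 2.7973, df = 3, p = 0.423938, fail to reject H0.


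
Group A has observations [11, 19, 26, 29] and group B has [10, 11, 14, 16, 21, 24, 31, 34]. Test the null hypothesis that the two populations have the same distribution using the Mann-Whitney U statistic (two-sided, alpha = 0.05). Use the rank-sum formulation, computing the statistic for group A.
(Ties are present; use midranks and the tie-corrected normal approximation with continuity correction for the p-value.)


Step 1: Combine and sort all 12 observations; assign midranks.
sorted (value, group): (10,Y), (11,X), (11,Y), (14,Y), (16,Y), (19,X), (21,Y), (24,Y), (26,X), (29,X), (31,Y), (34,Y)
ranks: 10->1, 11->2.5, 11->2.5, 14->4, 16->5, 19->6, 21->7, 24->8, 26->9, 29->10, 31->11, 34->12
Step 2: Rank sum for X: R1 = 2.5 + 6 + 9 + 10 = 27.5.
Step 3: U_X = R1 - n1(n1+1)/2 = 27.5 - 4*5/2 = 27.5 - 10 = 17.5.
       U_Y = n1*n2 - U_X = 32 - 17.5 = 14.5.
Step 4: Ties are present, so use the tie-corrected normal approximation (with continuity correction) for the p-value.
Step 5: p-value = 0.864901; compare to alpha = 0.05. fail to reject H0.

U_X = 17.5, p = 0.864901, fail to reject H0 at alpha = 0.05.


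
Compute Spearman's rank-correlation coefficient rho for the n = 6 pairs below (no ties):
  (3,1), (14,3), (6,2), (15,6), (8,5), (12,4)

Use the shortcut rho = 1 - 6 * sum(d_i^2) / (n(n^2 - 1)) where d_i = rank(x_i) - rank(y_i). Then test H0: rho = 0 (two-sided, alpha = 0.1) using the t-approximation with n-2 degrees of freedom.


Step 1: Rank x and y separately (midranks; no ties here).
rank(x): 3->1, 14->5, 6->2, 15->6, 8->3, 12->4
rank(y): 1->1, 3->3, 2->2, 6->6, 5->5, 4->4
Step 2: d_i = R_x(i) - R_y(i); compute d_i^2.
  (1-1)^2=0, (5-3)^2=4, (2-2)^2=0, (6-6)^2=0, (3-5)^2=4, (4-4)^2=0
sum(d^2) = 8.
Step 3: rho = 1 - 6*8 / (6*(6^2 - 1)) = 1 - 48/210 = 0.771429.
Step 4: Under H0, t = rho * sqrt((n-2)/(1-rho^2)) = 2.4247 ~ t(4).
Step 5: Two-sided p-value from the t-distribution with 4 df = 0.072397.
Step 6: alpha = 0.1. reject H0.

rho = 0.7714, p = 0.072397, reject H0 at alpha = 0.1.


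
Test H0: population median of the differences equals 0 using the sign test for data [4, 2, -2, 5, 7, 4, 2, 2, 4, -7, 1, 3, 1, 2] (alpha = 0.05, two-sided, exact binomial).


Step 1: Discard zero differences. Original n = 14; n_eff = number of nonzero differences = 14.
Nonzero differences (with sign): +4, +2, -2, +5, +7, +4, +2, +2, +4, -7, +1, +3, +1, +2
Step 2: Count signs: positive = 12, negative = 2.
Step 3: Under H0: P(positive) = 0.5, so the number of positives S ~ Bin(14, 0.5).
Step 4: Two-sided exact p-value = sum of Bin(14,0.5) probabilities at or below the observed probability = 0.012939.
Step 5: alpha = 0.05. reject H0.

n_eff = 14, pos = 12, neg = 2, p = 0.012939, reject H0.


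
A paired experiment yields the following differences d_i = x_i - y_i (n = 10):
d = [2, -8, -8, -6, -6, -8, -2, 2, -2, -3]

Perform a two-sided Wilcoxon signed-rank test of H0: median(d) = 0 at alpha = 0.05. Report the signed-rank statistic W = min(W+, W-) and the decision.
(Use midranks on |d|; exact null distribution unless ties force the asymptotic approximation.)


Step 1: Drop any zero differences (none here) and take |d_i|.
|d| = [2, 8, 8, 6, 6, 8, 2, 2, 2, 3]
Step 2: Midrank |d_i| (ties get averaged ranks).
ranks: |2|->2.5, |8|->9, |8|->9, |6|->6.5, |6|->6.5, |8|->9, |2|->2.5, |2|->2.5, |2|->2.5, |3|->5
Step 3: Attach original signs; sum ranks with positive sign and with negative sign.
W+ = 2.5 + 2.5 = 5
W- = 9 + 9 + 6.5 + 6.5 + 9 + 2.5 + 2.5 + 5 = 50
(Check: W+ + W- = 55 should equal n(n+1)/2 = 55.)
Step 4: Test statistic W = min(W+, W-) = 5.
Step 5: Ties in |d|, so use the tie-corrected normal approximation.
        E[W] = n(n+1)/4 = 10*11/4 = 27.5.
        Tie groups: |d|=2 (t=4), |d|=6 (t=2), |d|=8 (t=3); sum(t^3 - t) = 90.
        Var[W] = n(n+1)(2n+1)/24 - sum(t^3-t)/48 = 2310/24 - 90/48 = 94.375.
        z = (W - E[W]) / sqrt(Var[W]) = (5 - 27.5) / 9.7147 = -2.3161.
        Two-sided p = 2*Phi(z) = 0.020554.
Step 6: alpha = 0.05. reject H0.

W+ = 5, W- = 50, W = min = 5, p = 0.020554, reject H0.


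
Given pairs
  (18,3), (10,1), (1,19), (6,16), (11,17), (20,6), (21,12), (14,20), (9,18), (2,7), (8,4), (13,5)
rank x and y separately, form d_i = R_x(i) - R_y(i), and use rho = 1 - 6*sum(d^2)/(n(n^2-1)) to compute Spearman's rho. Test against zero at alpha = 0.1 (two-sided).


Step 1: Rank x and y separately (midranks; no ties here).
rank(x): 18->10, 10->6, 1->1, 6->3, 11->7, 20->11, 21->12, 14->9, 9->5, 2->2, 8->4, 13->8
rank(y): 3->2, 1->1, 19->11, 16->8, 17->9, 6->5, 12->7, 20->12, 18->10, 7->6, 4->3, 5->4
Step 2: d_i = R_x(i) - R_y(i); compute d_i^2.
  (10-2)^2=64, (6-1)^2=25, (1-11)^2=100, (3-8)^2=25, (7-9)^2=4, (11-5)^2=36, (12-7)^2=25, (9-12)^2=9, (5-10)^2=25, (2-6)^2=16, (4-3)^2=1, (8-4)^2=16
sum(d^2) = 346.
Step 3: rho = 1 - 6*346 / (12*(12^2 - 1)) = 1 - 2076/1716 = -0.209790.
Step 4: Under H0, t = rho * sqrt((n-2)/(1-rho^2)) = -0.6785 ~ t(10).
Step 5: Two-sided p-value from the t-distribution with 10 df = 0.512841.
Step 6: alpha = 0.1. fail to reject H0.

rho = -0.2098, p = 0.512841, fail to reject H0 at alpha = 0.1.


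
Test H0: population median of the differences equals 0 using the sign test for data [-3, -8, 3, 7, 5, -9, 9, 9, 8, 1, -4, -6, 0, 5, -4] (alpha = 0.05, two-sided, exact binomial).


Step 1: Discard zero differences. Original n = 15; n_eff = number of nonzero differences = 14.
Nonzero differences (with sign): -3, -8, +3, +7, +5, -9, +9, +9, +8, +1, -4, -6, +5, -4
Step 2: Count signs: positive = 8, negative = 6.
Step 3: Under H0: P(positive) = 0.5, so the number of positives S ~ Bin(14, 0.5).
Step 4: Two-sided exact p-value = sum of Bin(14,0.5) probabilities at or below the observed probability = 0.790527.
Step 5: alpha = 0.05. fail to reject H0.

n_eff = 14, pos = 8, neg = 6, p = 0.790527, fail to reject H0.


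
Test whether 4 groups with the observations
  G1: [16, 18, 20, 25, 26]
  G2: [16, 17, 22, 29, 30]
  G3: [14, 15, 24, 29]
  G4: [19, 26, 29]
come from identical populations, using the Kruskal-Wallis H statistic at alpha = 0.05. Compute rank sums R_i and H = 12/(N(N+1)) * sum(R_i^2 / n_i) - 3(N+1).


Step 1: Combine all N = 17 observations and assign midranks.
sorted (value, group, rank): (14,G3,1), (15,G3,2), (16,G1,3.5), (16,G2,3.5), (17,G2,5), (18,G1,6), (19,G4,7), (20,G1,8), (22,G2,9), (24,G3,10), (25,G1,11), (26,G1,12.5), (26,G4,12.5), (29,G2,15), (29,G3,15), (29,G4,15), (30,G2,17)
Step 2: Sum ranks within each group.
R_1 = 41 (n_1 = 5)
R_2 = 49.5 (n_2 = 5)
R_3 = 28 (n_3 = 4)
R_4 = 34.5 (n_4 = 3)
Step 3: H = 12/(N(N+1)) * sum(R_i^2/n_i) - 3(N+1)
     = 12/(17*18) * (41^2/5 + 49.5^2/5 + 28^2/4 + 34.5^2/3) - 3*18
     = 0.039216 * 1419 - 54
     = 1.647059.
Step 4: Ties present; correction factor C = 1 - 36/(17^3 - 17) = 0.992647. Corrected H = 1.647059 / 0.992647 = 1.659259.
Step 5: Under H0, H ~ chi^2(3); p-value = 0.646029.
Step 6: alpha = 0.05. fail to reject H0.

H = 1.6593, df = 3, p = 0.646029, fail to reject H0.


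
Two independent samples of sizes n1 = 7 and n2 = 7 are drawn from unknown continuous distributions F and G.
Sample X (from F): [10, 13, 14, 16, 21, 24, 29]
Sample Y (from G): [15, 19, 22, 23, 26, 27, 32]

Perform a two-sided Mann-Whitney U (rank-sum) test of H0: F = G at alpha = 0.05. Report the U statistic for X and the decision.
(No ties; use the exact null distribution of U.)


Step 1: Combine and sort all 14 observations; assign midranks.
sorted (value, group): (10,X), (13,X), (14,X), (15,Y), (16,X), (19,Y), (21,X), (22,Y), (23,Y), (24,X), (26,Y), (27,Y), (29,X), (32,Y)
ranks: 10->1, 13->2, 14->3, 15->4, 16->5, 19->6, 21->7, 22->8, 23->9, 24->10, 26->11, 27->12, 29->13, 32->14
Step 2: Rank sum for X: R1 = 1 + 2 + 3 + 5 + 7 + 10 + 13 = 41.
Step 3: U_X = R1 - n1(n1+1)/2 = 41 - 7*8/2 = 41 - 28 = 13.
       U_Y = n1*n2 - U_X = 49 - 13 = 36.
Step 4: No ties, so the exact null distribution of U (based on enumerating the C(14,7) = 3432 equally likely rank assignments) gives the two-sided p-value.
Step 5: p-value = 0.164918; compare to alpha = 0.05. fail to reject H0.

U_X = 13, p = 0.164918, fail to reject H0 at alpha = 0.05.


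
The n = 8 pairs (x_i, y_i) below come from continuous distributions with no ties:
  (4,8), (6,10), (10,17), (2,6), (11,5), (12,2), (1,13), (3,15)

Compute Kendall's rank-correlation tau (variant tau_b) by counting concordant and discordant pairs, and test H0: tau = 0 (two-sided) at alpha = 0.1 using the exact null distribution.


Step 1: Enumerate the 28 unordered pairs (i,j) with i<j and classify each by sign(x_j-x_i) * sign(y_j-y_i).
  (1,2):dx=+2,dy=+2->C; (1,3):dx=+6,dy=+9->C; (1,4):dx=-2,dy=-2->C; (1,5):dx=+7,dy=-3->D
  (1,6):dx=+8,dy=-6->D; (1,7):dx=-3,dy=+5->D; (1,8):dx=-1,dy=+7->D; (2,3):dx=+4,dy=+7->C
  (2,4):dx=-4,dy=-4->C; (2,5):dx=+5,dy=-5->D; (2,6):dx=+6,dy=-8->D; (2,7):dx=-5,dy=+3->D
  (2,8):dx=-3,dy=+5->D; (3,4):dx=-8,dy=-11->C; (3,5):dx=+1,dy=-12->D; (3,6):dx=+2,dy=-15->D
  (3,7):dx=-9,dy=-4->C; (3,8):dx=-7,dy=-2->C; (4,5):dx=+9,dy=-1->D; (4,6):dx=+10,dy=-4->D
  (4,7):dx=-1,dy=+7->D; (4,8):dx=+1,dy=+9->C; (5,6):dx=+1,dy=-3->D; (5,7):dx=-10,dy=+8->D
  (5,8):dx=-8,dy=+10->D; (6,7):dx=-11,dy=+11->D; (6,8):dx=-9,dy=+13->D; (7,8):dx=+2,dy=+2->C
Step 2: C = 10, D = 18, total pairs = 28.
Step 3: tau = (C - D)/(n(n-1)/2) = (10 - 18)/28 = -0.285714.
Step 4: Exact two-sided p-value (enumerate n! = 40320 permutations of y under H0): p = 0.398760.
Step 5: alpha = 0.1. fail to reject H0.

tau_b = -0.2857 (C=10, D=18), p = 0.398760, fail to reject H0.


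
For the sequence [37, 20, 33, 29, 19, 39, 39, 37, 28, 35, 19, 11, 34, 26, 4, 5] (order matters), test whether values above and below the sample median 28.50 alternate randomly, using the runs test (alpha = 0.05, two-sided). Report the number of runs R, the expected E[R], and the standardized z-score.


Step 1: Compute median = 28.50; label A = above, B = below.
Labels in order: ABAABAAABABBABBB  (n_A = 8, n_B = 8)
Step 2: Count runs R = 10.
Step 3: Under H0 (random ordering), E[R] = 2*n_A*n_B/(n_A+n_B) + 1 = 2*8*8/16 + 1 = 9.0000.
        Var[R] = 2*n_A*n_B*(2*n_A*n_B - n_A - n_B) / ((n_A+n_B)^2 * (n_A+n_B-1)) = 14336/3840 = 3.7333.
        SD[R] = 1.9322.
Step 4: Continuity-corrected z = (R - 0.5 - E[R]) / SD[R] = (10 - 0.5 - 9.0000) / 1.9322 = 0.2588.
Step 5: Two-sided p-value via normal approximation = 2*(1 - Phi(|z|)) = 0.795809.
Step 6: alpha = 0.05. fail to reject H0.

R = 10, z = 0.2588, p = 0.795809, fail to reject H0.


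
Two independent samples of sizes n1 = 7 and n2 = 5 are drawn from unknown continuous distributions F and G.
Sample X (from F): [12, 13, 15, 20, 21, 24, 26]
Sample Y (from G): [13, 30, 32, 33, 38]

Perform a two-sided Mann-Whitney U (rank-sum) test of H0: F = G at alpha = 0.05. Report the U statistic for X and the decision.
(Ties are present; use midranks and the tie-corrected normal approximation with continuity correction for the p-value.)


Step 1: Combine and sort all 12 observations; assign midranks.
sorted (value, group): (12,X), (13,X), (13,Y), (15,X), (20,X), (21,X), (24,X), (26,X), (30,Y), (32,Y), (33,Y), (38,Y)
ranks: 12->1, 13->2.5, 13->2.5, 15->4, 20->5, 21->6, 24->7, 26->8, 30->9, 32->10, 33->11, 38->12
Step 2: Rank sum for X: R1 = 1 + 2.5 + 4 + 5 + 6 + 7 + 8 = 33.5.
Step 3: U_X = R1 - n1(n1+1)/2 = 33.5 - 7*8/2 = 33.5 - 28 = 5.5.
       U_Y = n1*n2 - U_X = 35 - 5.5 = 29.5.
Step 4: Ties are present, so use the tie-corrected normal approximation (with continuity correction) for the p-value.
Step 5: p-value = 0.061363; compare to alpha = 0.05. fail to reject H0.

U_X = 5.5, p = 0.061363, fail to reject H0 at alpha = 0.05.


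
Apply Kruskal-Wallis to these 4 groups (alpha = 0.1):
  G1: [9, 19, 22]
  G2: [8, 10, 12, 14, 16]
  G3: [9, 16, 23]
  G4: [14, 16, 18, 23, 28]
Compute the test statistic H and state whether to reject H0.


Step 1: Combine all N = 16 observations and assign midranks.
sorted (value, group, rank): (8,G2,1), (9,G1,2.5), (9,G3,2.5), (10,G2,4), (12,G2,5), (14,G2,6.5), (14,G4,6.5), (16,G2,9), (16,G3,9), (16,G4,9), (18,G4,11), (19,G1,12), (22,G1,13), (23,G3,14.5), (23,G4,14.5), (28,G4,16)
Step 2: Sum ranks within each group.
R_1 = 27.5 (n_1 = 3)
R_2 = 25.5 (n_2 = 5)
R_3 = 26 (n_3 = 3)
R_4 = 57 (n_4 = 5)
Step 3: H = 12/(N(N+1)) * sum(R_i^2/n_i) - 3(N+1)
     = 12/(16*17) * (27.5^2/3 + 25.5^2/5 + 26^2/3 + 57^2/5) - 3*17
     = 0.044118 * 1257.27 - 51
     = 4.467647.
Step 4: Ties present; correction factor C = 1 - 42/(16^3 - 16) = 0.989706. Corrected H = 4.467647 / 0.989706 = 4.514116.
Step 5: Under H0, H ~ chi^2(3); p-value = 0.211035.
Step 6: alpha = 0.1. fail to reject H0.

H = 4.5141, df = 3, p = 0.211035, fail to reject H0.


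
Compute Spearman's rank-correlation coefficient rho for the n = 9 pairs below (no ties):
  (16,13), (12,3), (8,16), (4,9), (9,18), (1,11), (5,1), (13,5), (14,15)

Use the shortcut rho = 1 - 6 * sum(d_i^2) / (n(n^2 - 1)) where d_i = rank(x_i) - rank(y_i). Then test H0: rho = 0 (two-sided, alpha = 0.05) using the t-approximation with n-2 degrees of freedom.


Step 1: Rank x and y separately (midranks; no ties here).
rank(x): 16->9, 12->6, 8->4, 4->2, 9->5, 1->1, 5->3, 13->7, 14->8
rank(y): 13->6, 3->2, 16->8, 9->4, 18->9, 11->5, 1->1, 5->3, 15->7
Step 2: d_i = R_x(i) - R_y(i); compute d_i^2.
  (9-6)^2=9, (6-2)^2=16, (4-8)^2=16, (2-4)^2=4, (5-9)^2=16, (1-5)^2=16, (3-1)^2=4, (7-3)^2=16, (8-7)^2=1
sum(d^2) = 98.
Step 3: rho = 1 - 6*98 / (9*(9^2 - 1)) = 1 - 588/720 = 0.183333.
Step 4: Under H0, t = rho * sqrt((n-2)/(1-rho^2)) = 0.4934 ~ t(7).
Step 5: Two-sided p-value from the t-distribution with 7 df = 0.636820.
Step 6: alpha = 0.05. fail to reject H0.

rho = 0.1833, p = 0.636820, fail to reject H0 at alpha = 0.05.


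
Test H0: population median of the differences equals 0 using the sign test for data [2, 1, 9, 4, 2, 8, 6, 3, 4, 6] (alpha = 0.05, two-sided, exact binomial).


Step 1: Discard zero differences. Original n = 10; n_eff = number of nonzero differences = 10.
Nonzero differences (with sign): +2, +1, +9, +4, +2, +8, +6, +3, +4, +6
Step 2: Count signs: positive = 10, negative = 0.
Step 3: Under H0: P(positive) = 0.5, so the number of positives S ~ Bin(10, 0.5).
Step 4: Two-sided exact p-value = sum of Bin(10,0.5) probabilities at or below the observed probability = 0.001953.
Step 5: alpha = 0.05. reject H0.

n_eff = 10, pos = 10, neg = 0, p = 0.001953, reject H0.


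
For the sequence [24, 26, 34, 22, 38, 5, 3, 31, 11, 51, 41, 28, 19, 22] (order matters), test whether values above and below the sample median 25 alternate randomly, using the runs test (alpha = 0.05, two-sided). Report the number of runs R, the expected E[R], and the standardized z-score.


Step 1: Compute median = 25; label A = above, B = below.
Labels in order: BAABABBABAAABB  (n_A = 7, n_B = 7)
Step 2: Count runs R = 9.
Step 3: Under H0 (random ordering), E[R] = 2*n_A*n_B/(n_A+n_B) + 1 = 2*7*7/14 + 1 = 8.0000.
        Var[R] = 2*n_A*n_B*(2*n_A*n_B - n_A - n_B) / ((n_A+n_B)^2 * (n_A+n_B-1)) = 8232/2548 = 3.2308.
        SD[R] = 1.7974.
Step 4: Continuity-corrected z = (R - 0.5 - E[R]) / SD[R] = (9 - 0.5 - 8.0000) / 1.7974 = 0.2782.
Step 5: Two-sided p-value via normal approximation = 2*(1 - Phi(|z|)) = 0.780879.
Step 6: alpha = 0.05. fail to reject H0.

R = 9, z = 0.2782, p = 0.780879, fail to reject H0.


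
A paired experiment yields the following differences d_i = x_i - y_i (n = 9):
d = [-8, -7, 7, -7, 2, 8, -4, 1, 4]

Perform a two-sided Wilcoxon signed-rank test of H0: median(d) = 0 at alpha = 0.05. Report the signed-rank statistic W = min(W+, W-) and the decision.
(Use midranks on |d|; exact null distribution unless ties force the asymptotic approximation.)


Step 1: Drop any zero differences (none here) and take |d_i|.
|d| = [8, 7, 7, 7, 2, 8, 4, 1, 4]
Step 2: Midrank |d_i| (ties get averaged ranks).
ranks: |8|->8.5, |7|->6, |7|->6, |7|->6, |2|->2, |8|->8.5, |4|->3.5, |1|->1, |4|->3.5
Step 3: Attach original signs; sum ranks with positive sign and with negative sign.
W+ = 6 + 2 + 8.5 + 1 + 3.5 = 21
W- = 8.5 + 6 + 6 + 3.5 = 24
(Check: W+ + W- = 45 should equal n(n+1)/2 = 45.)
Step 4: Test statistic W = min(W+, W-) = 21.
Step 5: Ties in |d|, so use the tie-corrected normal approximation.
        E[W] = n(n+1)/4 = 9*10/4 = 22.5.
        Tie groups: |d|=4 (t=2), |d|=7 (t=3), |d|=8 (t=2); sum(t^3 - t) = 36.
        Var[W] = n(n+1)(2n+1)/24 - sum(t^3-t)/48 = 1710/24 - 36/48 = 70.5.
        z = (W - E[W]) / sqrt(Var[W]) = (21 - 22.5) / 8.3964 = -0.1786.
        Two-sided p = 2*Phi(z) = 0.858215.
Step 6: alpha = 0.05. fail to reject H0.

W+ = 21, W- = 24, W = min = 21, p = 0.858215, fail to reject H0.


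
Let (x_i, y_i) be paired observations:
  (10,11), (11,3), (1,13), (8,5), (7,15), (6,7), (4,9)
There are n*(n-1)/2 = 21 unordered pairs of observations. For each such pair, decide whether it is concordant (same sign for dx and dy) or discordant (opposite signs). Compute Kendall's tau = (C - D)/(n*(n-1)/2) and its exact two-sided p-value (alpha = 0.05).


Step 1: Enumerate the 21 unordered pairs (i,j) with i<j and classify each by sign(x_j-x_i) * sign(y_j-y_i).
  (1,2):dx=+1,dy=-8->D; (1,3):dx=-9,dy=+2->D; (1,4):dx=-2,dy=-6->C; (1,5):dx=-3,dy=+4->D
  (1,6):dx=-4,dy=-4->C; (1,7):dx=-6,dy=-2->C; (2,3):dx=-10,dy=+10->D; (2,4):dx=-3,dy=+2->D
  (2,5):dx=-4,dy=+12->D; (2,6):dx=-5,dy=+4->D; (2,7):dx=-7,dy=+6->D; (3,4):dx=+7,dy=-8->D
  (3,5):dx=+6,dy=+2->C; (3,6):dx=+5,dy=-6->D; (3,7):dx=+3,dy=-4->D; (4,5):dx=-1,dy=+10->D
  (4,6):dx=-2,dy=+2->D; (4,7):dx=-4,dy=+4->D; (5,6):dx=-1,dy=-8->C; (5,7):dx=-3,dy=-6->C
  (6,7):dx=-2,dy=+2->D
Step 2: C = 6, D = 15, total pairs = 21.
Step 3: tau = (C - D)/(n(n-1)/2) = (6 - 15)/21 = -0.428571.
Step 4: Exact two-sided p-value (enumerate n! = 5040 permutations of y under H0): p = 0.238889.
Step 5: alpha = 0.05. fail to reject H0.

tau_b = -0.4286 (C=6, D=15), p = 0.238889, fail to reject H0.


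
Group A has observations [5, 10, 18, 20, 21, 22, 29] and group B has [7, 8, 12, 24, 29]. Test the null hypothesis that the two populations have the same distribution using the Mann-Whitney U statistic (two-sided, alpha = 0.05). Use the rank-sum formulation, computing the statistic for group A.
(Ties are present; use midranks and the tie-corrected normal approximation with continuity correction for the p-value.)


Step 1: Combine and sort all 12 observations; assign midranks.
sorted (value, group): (5,X), (7,Y), (8,Y), (10,X), (12,Y), (18,X), (20,X), (21,X), (22,X), (24,Y), (29,X), (29,Y)
ranks: 5->1, 7->2, 8->3, 10->4, 12->5, 18->6, 20->7, 21->8, 22->9, 24->10, 29->11.5, 29->11.5
Step 2: Rank sum for X: R1 = 1 + 4 + 6 + 7 + 8 + 9 + 11.5 = 46.5.
Step 3: U_X = R1 - n1(n1+1)/2 = 46.5 - 7*8/2 = 46.5 - 28 = 18.5.
       U_Y = n1*n2 - U_X = 35 - 18.5 = 16.5.
Step 4: Ties are present, so use the tie-corrected normal approximation (with continuity correction) for the p-value.
Step 5: p-value = 0.935170; compare to alpha = 0.05. fail to reject H0.

U_X = 18.5, p = 0.935170, fail to reject H0 at alpha = 0.05.


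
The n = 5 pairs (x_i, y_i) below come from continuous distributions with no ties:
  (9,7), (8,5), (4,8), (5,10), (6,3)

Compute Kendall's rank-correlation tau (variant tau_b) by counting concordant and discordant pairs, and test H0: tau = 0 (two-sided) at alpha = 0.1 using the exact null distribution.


Step 1: Enumerate the 10 unordered pairs (i,j) with i<j and classify each by sign(x_j-x_i) * sign(y_j-y_i).
  (1,2):dx=-1,dy=-2->C; (1,3):dx=-5,dy=+1->D; (1,4):dx=-4,dy=+3->D; (1,5):dx=-3,dy=-4->C
  (2,3):dx=-4,dy=+3->D; (2,4):dx=-3,dy=+5->D; (2,5):dx=-2,dy=-2->C; (3,4):dx=+1,dy=+2->C
  (3,5):dx=+2,dy=-5->D; (4,5):dx=+1,dy=-7->D
Step 2: C = 4, D = 6, total pairs = 10.
Step 3: tau = (C - D)/(n(n-1)/2) = (4 - 6)/10 = -0.200000.
Step 4: Exact two-sided p-value (enumerate n! = 120 permutations of y under H0): p = 0.816667.
Step 5: alpha = 0.1. fail to reject H0.

tau_b = -0.2000 (C=4, D=6), p = 0.816667, fail to reject H0.


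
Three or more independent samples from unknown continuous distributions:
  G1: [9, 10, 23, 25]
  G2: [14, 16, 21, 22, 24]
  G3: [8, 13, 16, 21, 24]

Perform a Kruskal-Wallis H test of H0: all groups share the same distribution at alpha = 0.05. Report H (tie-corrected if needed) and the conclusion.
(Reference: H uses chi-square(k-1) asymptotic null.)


Step 1: Combine all N = 14 observations and assign midranks.
sorted (value, group, rank): (8,G3,1), (9,G1,2), (10,G1,3), (13,G3,4), (14,G2,5), (16,G2,6.5), (16,G3,6.5), (21,G2,8.5), (21,G3,8.5), (22,G2,10), (23,G1,11), (24,G2,12.5), (24,G3,12.5), (25,G1,14)
Step 2: Sum ranks within each group.
R_1 = 30 (n_1 = 4)
R_2 = 42.5 (n_2 = 5)
R_3 = 32.5 (n_3 = 5)
Step 3: H = 12/(N(N+1)) * sum(R_i^2/n_i) - 3(N+1)
     = 12/(14*15) * (30^2/4 + 42.5^2/5 + 32.5^2/5) - 3*15
     = 0.057143 * 797.5 - 45
     = 0.571429.
Step 4: Ties present; correction factor C = 1 - 18/(14^3 - 14) = 0.993407. Corrected H = 0.571429 / 0.993407 = 0.575221.
Step 5: Under H0, H ~ chi^2(2); p-value = 0.750054.
Step 6: alpha = 0.05. fail to reject H0.

H = 0.5752, df = 2, p = 0.750054, fail to reject H0.


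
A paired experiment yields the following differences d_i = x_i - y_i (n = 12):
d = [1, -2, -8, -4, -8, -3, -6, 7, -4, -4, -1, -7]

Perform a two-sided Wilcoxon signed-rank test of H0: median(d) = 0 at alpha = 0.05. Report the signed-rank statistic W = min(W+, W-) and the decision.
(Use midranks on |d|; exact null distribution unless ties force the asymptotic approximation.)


Step 1: Drop any zero differences (none here) and take |d_i|.
|d| = [1, 2, 8, 4, 8, 3, 6, 7, 4, 4, 1, 7]
Step 2: Midrank |d_i| (ties get averaged ranks).
ranks: |1|->1.5, |2|->3, |8|->11.5, |4|->6, |8|->11.5, |3|->4, |6|->8, |7|->9.5, |4|->6, |4|->6, |1|->1.5, |7|->9.5
Step 3: Attach original signs; sum ranks with positive sign and with negative sign.
W+ = 1.5 + 9.5 = 11
W- = 3 + 11.5 + 6 + 11.5 + 4 + 8 + 6 + 6 + 1.5 + 9.5 = 67
(Check: W+ + W- = 78 should equal n(n+1)/2 = 78.)
Step 4: Test statistic W = min(W+, W-) = 11.
Step 5: Ties in |d|, so use the tie-corrected normal approximation.
        E[W] = n(n+1)/4 = 12*13/4 = 39.
        Tie groups: |d|=1 (t=2), |d|=4 (t=3), |d|=7 (t=2), |d|=8 (t=2); sum(t^3 - t) = 42.
        Var[W] = n(n+1)(2n+1)/24 - sum(t^3-t)/48 = 3900/24 - 42/48 = 161.625.
        z = (W - E[W]) / sqrt(Var[W]) = (11 - 39) / 12.7132 = -2.2024.
        Two-sided p = 2*Phi(z) = 0.027634.
Step 6: alpha = 0.05. reject H0.

W+ = 11, W- = 67, W = min = 11, p = 0.027634, reject H0.


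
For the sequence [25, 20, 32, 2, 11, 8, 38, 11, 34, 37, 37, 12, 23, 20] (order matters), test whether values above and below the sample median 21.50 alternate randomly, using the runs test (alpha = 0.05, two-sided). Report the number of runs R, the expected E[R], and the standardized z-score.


Step 1: Compute median = 21.50; label A = above, B = below.
Labels in order: ABABBBABAAABAB  (n_A = 7, n_B = 7)
Step 2: Count runs R = 10.
Step 3: Under H0 (random ordering), E[R] = 2*n_A*n_B/(n_A+n_B) + 1 = 2*7*7/14 + 1 = 8.0000.
        Var[R] = 2*n_A*n_B*(2*n_A*n_B - n_A - n_B) / ((n_A+n_B)^2 * (n_A+n_B-1)) = 8232/2548 = 3.2308.
        SD[R] = 1.7974.
Step 4: Continuity-corrected z = (R - 0.5 - E[R]) / SD[R] = (10 - 0.5 - 8.0000) / 1.7974 = 0.8345.
Step 5: Two-sided p-value via normal approximation = 2*(1 - Phi(|z|)) = 0.403986.
Step 6: alpha = 0.05. fail to reject H0.

R = 10, z = 0.8345, p = 0.403986, fail to reject H0.


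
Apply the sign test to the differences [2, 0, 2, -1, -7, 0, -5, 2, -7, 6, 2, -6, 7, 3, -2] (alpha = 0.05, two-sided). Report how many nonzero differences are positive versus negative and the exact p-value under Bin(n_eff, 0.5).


Step 1: Discard zero differences. Original n = 15; n_eff = number of nonzero differences = 13.
Nonzero differences (with sign): +2, +2, -1, -7, -5, +2, -7, +6, +2, -6, +7, +3, -2
Step 2: Count signs: positive = 7, negative = 6.
Step 3: Under H0: P(positive) = 0.5, so the number of positives S ~ Bin(13, 0.5).
Step 4: Two-sided exact p-value = sum of Bin(13,0.5) probabilities at or below the observed probability = 1.000000.
Step 5: alpha = 0.05. fail to reject H0.

n_eff = 13, pos = 7, neg = 6, p = 1.000000, fail to reject H0.


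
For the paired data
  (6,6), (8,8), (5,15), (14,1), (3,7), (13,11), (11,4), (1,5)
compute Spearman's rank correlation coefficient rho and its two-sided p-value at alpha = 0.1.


Step 1: Rank x and y separately (midranks; no ties here).
rank(x): 6->4, 8->5, 5->3, 14->8, 3->2, 13->7, 11->6, 1->1
rank(y): 6->4, 8->6, 15->8, 1->1, 7->5, 11->7, 4->2, 5->3
Step 2: d_i = R_x(i) - R_y(i); compute d_i^2.
  (4-4)^2=0, (5-6)^2=1, (3-8)^2=25, (8-1)^2=49, (2-5)^2=9, (7-7)^2=0, (6-2)^2=16, (1-3)^2=4
sum(d^2) = 104.
Step 3: rho = 1 - 6*104 / (8*(8^2 - 1)) = 1 - 624/504 = -0.238095.
Step 4: Under H0, t = rho * sqrt((n-2)/(1-rho^2)) = -0.6005 ~ t(6).
Step 5: Two-sided p-value from the t-distribution with 6 df = 0.570156.
Step 6: alpha = 0.1. fail to reject H0.

rho = -0.2381, p = 0.570156, fail to reject H0 at alpha = 0.1.


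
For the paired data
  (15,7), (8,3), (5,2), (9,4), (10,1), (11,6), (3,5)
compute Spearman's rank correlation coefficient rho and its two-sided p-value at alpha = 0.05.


Step 1: Rank x and y separately (midranks; no ties here).
rank(x): 15->7, 8->3, 5->2, 9->4, 10->5, 11->6, 3->1
rank(y): 7->7, 3->3, 2->2, 4->4, 1->1, 6->6, 5->5
Step 2: d_i = R_x(i) - R_y(i); compute d_i^2.
  (7-7)^2=0, (3-3)^2=0, (2-2)^2=0, (4-4)^2=0, (5-1)^2=16, (6-6)^2=0, (1-5)^2=16
sum(d^2) = 32.
Step 3: rho = 1 - 6*32 / (7*(7^2 - 1)) = 1 - 192/336 = 0.428571.
Step 4: Under H0, t = rho * sqrt((n-2)/(1-rho^2)) = 1.0607 ~ t(5).
Step 5: Two-sided p-value from the t-distribution with 5 df = 0.337368.
Step 6: alpha = 0.05. fail to reject H0.

rho = 0.4286, p = 0.337368, fail to reject H0 at alpha = 0.05.


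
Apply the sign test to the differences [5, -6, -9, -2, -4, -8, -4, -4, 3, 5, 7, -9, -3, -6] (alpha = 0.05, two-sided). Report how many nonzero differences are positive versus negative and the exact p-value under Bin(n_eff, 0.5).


Step 1: Discard zero differences. Original n = 14; n_eff = number of nonzero differences = 14.
Nonzero differences (with sign): +5, -6, -9, -2, -4, -8, -4, -4, +3, +5, +7, -9, -3, -6
Step 2: Count signs: positive = 4, negative = 10.
Step 3: Under H0: P(positive) = 0.5, so the number of positives S ~ Bin(14, 0.5).
Step 4: Two-sided exact p-value = sum of Bin(14,0.5) probabilities at or below the observed probability = 0.179565.
Step 5: alpha = 0.05. fail to reject H0.

n_eff = 14, pos = 4, neg = 10, p = 0.179565, fail to reject H0.


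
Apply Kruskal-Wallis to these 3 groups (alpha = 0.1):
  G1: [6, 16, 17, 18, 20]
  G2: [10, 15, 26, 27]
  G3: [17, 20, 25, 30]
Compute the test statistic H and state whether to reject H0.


Step 1: Combine all N = 13 observations and assign midranks.
sorted (value, group, rank): (6,G1,1), (10,G2,2), (15,G2,3), (16,G1,4), (17,G1,5.5), (17,G3,5.5), (18,G1,7), (20,G1,8.5), (20,G3,8.5), (25,G3,10), (26,G2,11), (27,G2,12), (30,G3,13)
Step 2: Sum ranks within each group.
R_1 = 26 (n_1 = 5)
R_2 = 28 (n_2 = 4)
R_3 = 37 (n_3 = 4)
Step 3: H = 12/(N(N+1)) * sum(R_i^2/n_i) - 3(N+1)
     = 12/(13*14) * (26^2/5 + 28^2/4 + 37^2/4) - 3*14
     = 0.065934 * 673.45 - 42
     = 2.403297.
Step 4: Ties present; correction factor C = 1 - 12/(13^3 - 13) = 0.994505. Corrected H = 2.403297 / 0.994505 = 2.416575.
Step 5: Under H0, H ~ chi^2(2); p-value = 0.298708.
Step 6: alpha = 0.1. fail to reject H0.

H = 2.4166, df = 2, p = 0.298708, fail to reject H0.


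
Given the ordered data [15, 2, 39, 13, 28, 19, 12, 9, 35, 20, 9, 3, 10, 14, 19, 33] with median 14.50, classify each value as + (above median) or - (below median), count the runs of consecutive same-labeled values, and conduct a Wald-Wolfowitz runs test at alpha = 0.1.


Step 1: Compute median = 14.50; label A = above, B = below.
Labels in order: ABABAABBAABBBBAA  (n_A = 8, n_B = 8)
Step 2: Count runs R = 9.
Step 3: Under H0 (random ordering), E[R] = 2*n_A*n_B/(n_A+n_B) + 1 = 2*8*8/16 + 1 = 9.0000.
        Var[R] = 2*n_A*n_B*(2*n_A*n_B - n_A - n_B) / ((n_A+n_B)^2 * (n_A+n_B-1)) = 14336/3840 = 3.7333.
        SD[R] = 1.9322.
Step 4: R = E[R], so z = 0 with no continuity correction.
Step 5: Two-sided p-value via normal approximation = 2*(1 - Phi(|z|)) = 1.000000.
Step 6: alpha = 0.1. fail to reject H0.

R = 9, z = 0.0000, p = 1.000000, fail to reject H0.


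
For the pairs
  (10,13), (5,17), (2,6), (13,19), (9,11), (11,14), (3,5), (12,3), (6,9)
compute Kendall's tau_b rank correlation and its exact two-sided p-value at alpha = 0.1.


Step 1: Enumerate the 36 unordered pairs (i,j) with i<j and classify each by sign(x_j-x_i) * sign(y_j-y_i).
  (1,2):dx=-5,dy=+4->D; (1,3):dx=-8,dy=-7->C; (1,4):dx=+3,dy=+6->C; (1,5):dx=-1,dy=-2->C
  (1,6):dx=+1,dy=+1->C; (1,7):dx=-7,dy=-8->C; (1,8):dx=+2,dy=-10->D; (1,9):dx=-4,dy=-4->C
  (2,3):dx=-3,dy=-11->C; (2,4):dx=+8,dy=+2->C; (2,5):dx=+4,dy=-6->D; (2,6):dx=+6,dy=-3->D
  (2,7):dx=-2,dy=-12->C; (2,8):dx=+7,dy=-14->D; (2,9):dx=+1,dy=-8->D; (3,4):dx=+11,dy=+13->C
  (3,5):dx=+7,dy=+5->C; (3,6):dx=+9,dy=+8->C; (3,7):dx=+1,dy=-1->D; (3,8):dx=+10,dy=-3->D
  (3,9):dx=+4,dy=+3->C; (4,5):dx=-4,dy=-8->C; (4,6):dx=-2,dy=-5->C; (4,7):dx=-10,dy=-14->C
  (4,8):dx=-1,dy=-16->C; (4,9):dx=-7,dy=-10->C; (5,6):dx=+2,dy=+3->C; (5,7):dx=-6,dy=-6->C
  (5,8):dx=+3,dy=-8->D; (5,9):dx=-3,dy=-2->C; (6,7):dx=-8,dy=-9->C; (6,8):dx=+1,dy=-11->D
  (6,9):dx=-5,dy=-5->C; (7,8):dx=+9,dy=-2->D; (7,9):dx=+3,dy=+4->C; (8,9):dx=-6,dy=+6->D
Step 2: C = 24, D = 12, total pairs = 36.
Step 3: tau = (C - D)/(n(n-1)/2) = (24 - 12)/36 = 0.333333.
Step 4: Exact two-sided p-value (enumerate n! = 362880 permutations of y under H0): p = 0.259518.
Step 5: alpha = 0.1. fail to reject H0.

tau_b = 0.3333 (C=24, D=12), p = 0.259518, fail to reject H0.
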